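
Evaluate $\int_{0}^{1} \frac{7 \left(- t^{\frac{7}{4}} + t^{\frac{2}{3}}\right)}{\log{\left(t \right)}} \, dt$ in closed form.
$\log{\left(\frac{1280000000}{42618442977} \right)}$

Introduce a parameter $a$ in the exponent: let $I(a) = \int_{0}^{1} \frac{7 \left(- t^{\frac{7}{4}} + t^{a}\right)}{\log{\left(t \right)}} \, dt$.

Since $\dfrac{\partial}{\partial a}\,t^{a} = t^{a} \ln t$, the $\ln t$ in the denominator cancels and
$$\frac{dI}{da} = \int_{0}^{1} 7 t^{a} \, dt = 7 \left[\frac{t^{a+1}}{a+1}\right]_0^1 = \frac{7}{a + 1}.$$

Integrating with respect to $a$ gives $I(a) = \log{\left(\frac{16384 \left(a + 1\right)^{7}}{19487171} \right)} + C$.

At $a = \frac{7}{4}$ the integrand is identically $0$, so $I(\frac{7}{4}) = 0$. The closed form gives $0$, hence $C = 0$.

Setting $a = \frac{2}{3}$:
$$I = \log{\left(\frac{1280000000}{42618442977} \right)}.$$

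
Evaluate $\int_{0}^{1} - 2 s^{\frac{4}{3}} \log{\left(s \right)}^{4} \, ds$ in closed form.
$- \frac{11664}{16807}$

Begin with the known integral
$$J(a) = \int_{0}^{1} - 2 s^{a} \, ds = - \frac{2}{a + 1}.$$

Differentiating under the integral sign brings down a factor of $\ln s$:
$$\frac{dJ}{da} = \int_{0}^{1} - 2 s^{a} \log{\left(s \right)} \, ds = \frac{2}{\left(a + 1\right)^{2}}.$$

Repeating $4$ times in total — each differentiation brings down another $\ln s$ — gives
$$\frac{d^{4}J}{da^{4}} = \int_{0}^{1} - 2 s^{a} \log{\left(s \right)}^{4} \, ds = - \frac{48}{\left(a + 1\right)^{5}},$$
and the integrand here is exactly the target integrand, so $I = - \frac{48}{\left(a + 1\right)^{5}}$.

Setting $a = \frac{4}{3}$:
$$I = - \frac{11664}{16807}.$$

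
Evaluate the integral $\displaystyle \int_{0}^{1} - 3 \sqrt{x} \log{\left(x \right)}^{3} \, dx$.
$\frac{32}{9}$

Consider the simpler parametrised integral
$$J(a) = \int_{0}^{1} - 3 x^{a} \, dx = - \frac{3}{a + 1}.$$

Differentiating under the integral sign brings down a factor of $\ln x$:
$$\frac{dJ}{da} = \int_{0}^{1} - 3 x^{a} \log{\left(x \right)} \, dx = \frac{3}{\left(a + 1\right)^{2}}.$$

Repeating $3$ times in total — each differentiation brings down another $\ln x$ — gives
$$\frac{d^{3}J}{da^{3}} = \int_{0}^{1} - 3 x^{a} \log{\left(x \right)}^{3} \, dx = \frac{18}{\left(a + 1\right)^{4}},$$
and the integrand here is exactly the target integrand, so $I = \frac{18}{\left(a + 1\right)^{4}}$.

Setting $a = \frac{1}{2}$:
$$I = \frac{32}{9}.$$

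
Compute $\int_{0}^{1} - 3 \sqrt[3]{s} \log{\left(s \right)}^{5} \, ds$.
$\frac{32805}{512}$

Start from the elementary integral
$$J(a) = \int_{0}^{1} - 3 s^{a} \, ds = - \frac{3}{a + 1}.$$

Differentiating under the integral sign brings down a factor of $\ln s$:
$$\frac{dJ}{da} = \int_{0}^{1} - 3 s^{a} \log{\left(s \right)} \, ds = \frac{3}{\left(a + 1\right)^{2}}.$$

Repeating $5$ times in total — each differentiation brings down another $\ln s$ — gives
$$\frac{d^{5}J}{da^{5}} = \int_{0}^{1} - 3 s^{a} \log{\left(s \right)}^{5} \, ds = \frac{360}{\left(a + 1\right)^{6}},$$
and the integrand here is exactly the target integrand, so $I = \frac{360}{\left(a + 1\right)^{6}}$.

Setting $a = \frac{1}{3}$:
$$I = \frac{32805}{512}.$$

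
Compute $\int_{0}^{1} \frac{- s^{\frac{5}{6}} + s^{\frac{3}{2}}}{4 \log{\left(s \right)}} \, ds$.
$- \frac{\log{\left(11 \right)}}{4} + \frac{\log{\left(15 \right)}}{4}$

Introduce a parameter $a$ in the exponent: let $I(a) = \int_{0}^{1} \frac{s^{\frac{3}{2}} - s^{a}}{4 \log{\left(s \right)}} \, ds$.

Since $\dfrac{\partial}{\partial a}\,s^{a} = s^{a} \ln s$, the $\ln s$ in the denominator cancels and
$$\frac{dI}{da} = \int_{0}^{1} - \frac{1}{4} s^{a} \, ds = - \frac{1}{4} \left[\frac{s^{a+1}}{a+1}\right]_0^1 = - \frac{1}{4 a + 4}.$$

Integrating with respect to $a$ gives $I(a) = - \frac{\log{\left(a + 1 \right)}}{4} - \frac{\log{\left(2 \right)}}{4} + \frac{\log{\left(5 \right)}}{4} + C$.

At $a = \frac{3}{2}$ the integrand is identically $0$, so $I(\frac{3}{2}) = 0$. The closed form gives $0$, hence $C = 0$.

Setting $a = \frac{5}{6}$:
$$I = - \frac{\log{\left(11 \right)}}{4} + \frac{\log{\left(15 \right)}}{4}.$$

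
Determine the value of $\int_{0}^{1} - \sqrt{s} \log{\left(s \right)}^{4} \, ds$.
$- \frac{256}{81}$

Begin with the known integral
$$J(a) = \int_{0}^{1} - s^{a} \, ds = - \frac{1}{a + 1}.$$

Differentiating under the integral sign brings down a factor of $\ln s$:
$$\frac{dJ}{da} = \int_{0}^{1} - s^{a} \log{\left(s \right)} \, ds = \frac{1}{\left(a + 1\right)^{2}}.$$

Repeating $4$ times in total — each differentiation brings down another $\ln s$ — gives
$$\frac{d^{4}J}{da^{4}} = \int_{0}^{1} - s^{a} \log{\left(s \right)}^{4} \, ds = - \frac{24}{\left(a + 1\right)^{5}},$$
and the integrand here is exactly the target integrand, so $I = - \frac{24}{\left(a + 1\right)^{5}}$.

Setting $a = \frac{1}{2}$:
$$I = - \frac{256}{81}.$$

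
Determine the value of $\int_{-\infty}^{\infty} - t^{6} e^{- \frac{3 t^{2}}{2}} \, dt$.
$- \frac{5 \sqrt{6} \sqrt{\pi}}{27}$

Consider the simpler parametrised integral
$$J(a) = \int_{-\infty}^{\infty} - e^{- a t^{2}} \, dt = - \frac{\sqrt{\pi}}{\sqrt{a}}.$$

Differentiating under the integral sign brings down a factor of $(-t^2)$:
$$\frac{dJ}{da} = \int_{-\infty}^{\infty} t^{2} e^{- a t^{2}} \, dt = \frac{\sqrt{\pi}}{2 a^{\frac{3}{2}}}.$$

Repeating $3$ times in total — each differentiation brings down another $(-t^2)$ — gives
$$\frac{d^{3}J}{da^{3}} = \int_{-\infty}^{\infty} t^{6} e^{- a t^{2}} \, dt = \frac{15 \sqrt{\pi}}{8 a^{\frac{7}{2}}},$$
and the integrand here is $(-1)^{3}$ times the target integrand, so $I = (-1)^{3}\,\frac{d^{3}J}{da^{3}} = - \frac{15 \sqrt{\pi}}{8 a^{\frac{7}{2}}}$.

Setting $a = \frac{3}{2}$:
$$I = - \frac{5 \sqrt{6} \sqrt{\pi}}{27}.$$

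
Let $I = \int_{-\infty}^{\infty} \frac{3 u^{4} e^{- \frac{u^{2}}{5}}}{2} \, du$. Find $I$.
$\frac{225 \sqrt{5} \sqrt{\pi}}{8}$

Start from the elementary integral
$$J(a) = \int_{-\infty}^{\infty} \frac{3 e^{- a u^{2}}}{2} \, du = \frac{3 \sqrt{\pi}}{2 \sqrt{a}}.$$

Differentiating under the integral sign brings down a factor of $(-u^2)$:
$$\frac{dJ}{da} = \int_{-\infty}^{\infty} - \frac{3 u^{2} e^{- a u^{2}}}{2} \, du = - \frac{3 \sqrt{\pi}}{4 a^{\frac{3}{2}}}.$$

Repeating twice in total — each differentiation brings down another $(-u^2)$ — gives
$$\frac{d^{2}J}{da^{2}} = \int_{-\infty}^{\infty} \frac{3 u^{4} e^{- a u^{2}}}{2} \, du = \frac{9 \sqrt{\pi}}{8 a^{\frac{5}{2}}},$$
and the integrand here is exactly the target integrand, so $I = \frac{9 \sqrt{\pi}}{8 a^{\frac{5}{2}}}$.

Setting $a = \frac{1}{5}$:
$$I = \frac{225 \sqrt{5} \sqrt{\pi}}{8}.$$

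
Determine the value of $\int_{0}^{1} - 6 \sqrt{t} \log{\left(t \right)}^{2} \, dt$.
$- \frac{32}{9}$

Start from the elementary integral
$$J(a) = \int_{0}^{1} - 6 t^{a} \, dt = - \frac{6}{a + 1}.$$

Differentiating under the integral sign brings down a factor of $\ln t$:
$$\frac{dJ}{da} = \int_{0}^{1} - 6 t^{a} \log{\left(t \right)} \, dt = \frac{6}{\left(a + 1\right)^{2}}.$$

Repeating twice in total — each differentiation brings down another $\ln t$ — gives
$$\frac{d^{2}J}{da^{2}} = \int_{0}^{1} - 6 t^{a} \log{\left(t \right)}^{2} \, dt = - \frac{12}{\left(a + 1\right)^{3}},$$
and the integrand here is exactly the target integrand, so $I = - \frac{12}{\left(a + 1\right)^{3}}$.

Setting $a = \frac{1}{2}$:
$$I = - \frac{32}{9}.$$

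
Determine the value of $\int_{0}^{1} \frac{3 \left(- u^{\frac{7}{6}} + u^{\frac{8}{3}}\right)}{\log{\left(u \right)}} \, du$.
$- \log{\left(\frac{2197}{10648} \right)}$

Replace the exponent $\frac{7}{6}$ by a parameter $a$: let $I(a) = \int_{0}^{1} \frac{3 \left(u^{\frac{8}{3}} - u^{a}\right)}{\log{\left(u \right)}} \, du$.

Since $\dfrac{\partial}{\partial a}\,u^{a} = u^{a} \ln u$, the $\ln u$ in the denominator cancels and
$$\frac{dI}{da} = \int_{0}^{1} -3 u^{a} \, du = -3 \left[\frac{u^{a+1}}{a+1}\right]_0^1 = - \frac{3}{a + 1}.$$

Integrating with respect to $a$ gives $I(a) = - \log{\left(\frac{27 \left(a + 1\right)^{3}}{1331} \right)} + C$.

At $a = \frac{8}{3}$ the integrand is identically $0$, so $I(\frac{8}{3}) = 0$. The closed form gives $0$, hence $C = 0$.

Setting $a = \frac{7}{6}$:
$$I = - \log{\left(\frac{2197}{10648} \right)}.$$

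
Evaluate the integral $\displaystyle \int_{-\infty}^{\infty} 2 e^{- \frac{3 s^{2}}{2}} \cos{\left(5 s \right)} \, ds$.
$\frac{2 \sqrt{6} \sqrt{\pi}}{3 e^{\frac{25}{6}}}$

Define $I(b) = \int_{-\infty}^{\infty} 2 e^{- \frac{3 s^{2}}{2}} \cos{\left(b s \right)} \, ds$.

Differentiating under the integral sign,
$$I'(b) = \int_{-\infty}^{\infty} - 2 s e^{- \frac{3 s^{2}}{2}} \sin{\left(b s \right)} \, ds.$$

Integrate $\int_{-\infty}^{\infty} s \sin(b s)\, e^{- \frac{3 s^{2}}{2}}\, ds$ by parts with $u = \sin(b s)$ and $dv = s\, e^{- \frac{3 s^{2}}{2}}\, ds$, giving $v = - \frac{e^{- \frac{3 s^{2}}{2}}}{3}$. The boundary term vanishes and
$$\int_{-\infty}^{\infty} s \sin(b s)\, e^{- \frac{3 s^{2}}{2}}\, ds = \frac{b}{3} \int_{-\infty}^{\infty} \cos(b s)\, e^{- \frac{3 s^{2}}{2}}\, ds,$$
so $I'(b) = - \frac{b}{3}\, I(b)$.

This is a separable first-order ODE; solving with the initial condition $I(0) = \int_{-\infty}^{\infty} 2 e^{- \frac{3 s^{2}}{2}}\,ds = \frac{2 \sqrt{6} \sqrt{\pi}}{3}$ gives
$$I(b) = \frac{2 \sqrt{6} \sqrt{\pi} e^{- \frac{b^{2}}{6}}}{3}.$$

Setting $b = 5$:
$$I = \frac{2 \sqrt{6} \sqrt{\pi}}{3 e^{\frac{25}{6}}}.$$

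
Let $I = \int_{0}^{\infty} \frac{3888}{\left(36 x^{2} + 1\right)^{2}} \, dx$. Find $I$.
$162 \pi$

Recall the elementary integral
$$J(a) = \int_{0}^{\infty} \frac{3}{a^{2} + x^{2}} \, dx = \frac{3 \pi}{2 a}.$$

Differentiating under the integral sign with respect to $a$,
$$\frac{dJ}{da} = \int_{0}^{\infty} - \frac{6 a}{\left(a^{2} + x^{2}\right)^{2}} \, dx = - \frac{3 \pi}{2 a^{2}},$$
so $\int_{0}^{\infty} \frac{3}{\left(a^{2} + x^{2}\right)^{2}} \, dx = \frac{3 \pi}{4 a^{3}}$.

Setting $a = \frac{1}{6}$:
$$I = 162 \pi.$$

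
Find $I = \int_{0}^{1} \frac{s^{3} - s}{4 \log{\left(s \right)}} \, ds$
$\frac{\log{\left(2 \right)}}{4}$

Replace the exponent $3$ by a parameter $a$: let $I(a) = \int_{0}^{1} \frac{- s + s^{a}}{4 \log{\left(s \right)}} \, ds$.

Since $\dfrac{\partial}{\partial a}\,s^{a} = s^{a} \ln s$, the $\ln s$ in the denominator cancels and
$$\frac{dI}{da} = \int_{0}^{1} \frac{1}{4} s^{a} \, ds = \frac{1}{4} \left[\frac{s^{a+1}}{a+1}\right]_0^1 = \frac{1}{4 \left(a + 1\right)}.$$

Integrating with respect to $a$ gives $I(a) = \frac{\log{\left(a + 1 \right)}}{4} - \frac{\log{\left(2 \right)}}{4} + C$.

At $a = 1$ the integrand is identically $0$, so $I(1) = 0$. The closed form gives $0$, hence $C = 0$.

Setting $a = 3$:
$$I = \frac{\log{\left(2 \right)}}{4}.$$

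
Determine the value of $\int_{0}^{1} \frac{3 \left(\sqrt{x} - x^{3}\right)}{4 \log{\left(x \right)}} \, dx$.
$\log{\left(\frac{6^{\frac{3}{4}}}{8} \right)}$

Introduce a parameter $a$ in the exponent: let $I(a) = \int_{0}^{1} \frac{3 \left(- x^{3} + x^{a}\right)}{4 \log{\left(x \right)}} \, dx$.

Since $\dfrac{\partial}{\partial a}\,x^{a} = x^{a} \ln x$, the $\ln x$ in the denominator cancels and
$$\frac{dI}{da} = \int_{0}^{1} \frac{3}{4} x^{a} \, dx = \frac{3}{4} \left[\frac{x^{a+1}}{a+1}\right]_0^1 = \frac{3}{4 \left(a + 1\right)}.$$

Integrating with respect to $a$ gives $I(a) = \frac{3 \log{\left(a + 1 \right)}}{4} - \frac{3 \log{\left(2 \right)}}{2} + C$.

At $a = 3$ the integrand is identically $0$, so $I(3) = 0$. The closed form gives $0$, hence $C = 0$.

Setting $a = \frac{1}{2}$:
$$I = \log{\left(\frac{6^{\frac{3}{4}}}{8} \right)}.$$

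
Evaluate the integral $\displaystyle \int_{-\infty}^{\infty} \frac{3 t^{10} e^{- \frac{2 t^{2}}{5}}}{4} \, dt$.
$\frac{8859375 \sqrt{10} \sqrt{\pi}}{8192}$

Consider the simpler parametrised integral
$$J(a) = \int_{-\infty}^{\infty} \frac{3 e^{- a t^{2}}}{4} \, dt = \frac{3 \sqrt{\pi}}{4 \sqrt{a}}.$$

Differentiating under the integral sign brings down a factor of $(-t^2)$:
$$\frac{dJ}{da} = \int_{-\infty}^{\infty} - \frac{3 t^{2} e^{- a t^{2}}}{4} \, dt = - \frac{3 \sqrt{\pi}}{8 a^{\frac{3}{2}}}.$$

Repeating $5$ times in total — each differentiation brings down another $(-t^2)$ — gives
$$\frac{d^{5}J}{da^{5}} = \int_{-\infty}^{\infty} - \frac{3 t^{10} e^{- a t^{2}}}{4} \, dt = - \frac{2835 \sqrt{\pi}}{128 a^{\frac{11}{2}}},$$
and the integrand here is $(-1)^{5}$ times the target integrand, so $I = (-1)^{5}\,\frac{d^{5}J}{da^{5}} = \frac{2835 \sqrt{\pi}}{128 a^{\frac{11}{2}}}$.

Setting $a = \frac{2}{5}$:
$$I = \frac{8859375 \sqrt{10} \sqrt{\pi}}{8192}.$$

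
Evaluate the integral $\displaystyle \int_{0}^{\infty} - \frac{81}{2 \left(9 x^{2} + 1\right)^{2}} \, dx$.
$- \frac{27 \pi}{8}$

Recall the elementary integral
$$J(a) = \int_{0}^{\infty} - \frac{1}{2 \left(a^{2} + x^{2}\right)} \, dx = - \frac{\pi}{4 a}.$$

Differentiating under the integral sign with respect to $a$,
$$\frac{dJ}{da} = \int_{0}^{\infty} \frac{a}{\left(a^{2} + x^{2}\right)^{2}} \, dx = \frac{\pi}{4 a^{2}},$$
so $\int_{0}^{\infty} - \frac{1}{2 \left(a^{2} + x^{2}\right)^{2}} \, dx = - \frac{\pi}{8 a^{3}}$.

Setting $a = \frac{1}{3}$:
$$I = - \frac{27 \pi}{8}.$$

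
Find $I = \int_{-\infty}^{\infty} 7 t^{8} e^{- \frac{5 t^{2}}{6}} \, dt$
$\frac{11907 \sqrt{30} \sqrt{\pi}}{625}$

Begin with the known integral
$$J(a) = \int_{-\infty}^{\infty} 7 e^{- a t^{2}} \, dt = \frac{7 \sqrt{\pi}}{\sqrt{a}}.$$

Differentiating under the integral sign brings down a factor of $(-t^2)$:
$$\frac{dJ}{da} = \int_{-\infty}^{\infty} - 7 t^{2} e^{- a t^{2}} \, dt = - \frac{7 \sqrt{\pi}}{2 a^{\frac{3}{2}}}.$$

Repeating $4$ times in total — each differentiation brings down another $(-t^2)$ — gives
$$\frac{d^{4}J}{da^{4}} = \int_{-\infty}^{\infty} 7 t^{8} e^{- a t^{2}} \, dt = \frac{735 \sqrt{\pi}}{16 a^{\frac{9}{2}}},$$
and the integrand here is exactly the target integrand, so $I = \frac{735 \sqrt{\pi}}{16 a^{\frac{9}{2}}}$.

Setting $a = \frac{5}{6}$:
$$I = \frac{11907 \sqrt{30} \sqrt{\pi}}{625}.$$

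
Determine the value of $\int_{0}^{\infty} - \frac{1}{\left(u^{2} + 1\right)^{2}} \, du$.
$- \frac{\pi}{4}$

Recall the elementary integral
$$J(a) = \int_{0}^{\infty} - \frac{1}{a^{2} + u^{2}} \, du = - \frac{\pi}{2 a}.$$

Differentiating under the integral sign with respect to $a$,
$$\frac{dJ}{da} = \int_{0}^{\infty} \frac{2 a}{\left(a^{2} + u^{2}\right)^{2}} \, du = \frac{\pi}{2 a^{2}},$$
so $\int_{0}^{\infty} - \frac{1}{\left(a^{2} + u^{2}\right)^{2}} \, du = - \frac{\pi}{4 a^{3}}$.

Setting $a = 1$:
$$I = - \frac{\pi}{4}.$$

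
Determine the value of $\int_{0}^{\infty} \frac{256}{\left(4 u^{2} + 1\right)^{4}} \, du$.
$20 \pi$

Recall the elementary integral
$$J(a) = \int_{0}^{\infty} \frac{1}{a^{2} + u^{2}} \, du = \frac{\pi}{2 a}.$$

Differentiating under the integral sign with respect to $a$,
$$\frac{dJ}{da} = \int_{0}^{\infty} - \frac{2 a}{\left(a^{2} + u^{2}\right)^{2}} \, du = - \frac{\pi}{2 a^{2}},$$
so $\int_{0}^{\infty} \frac{1}{\left(a^{2} + u^{2}\right)^{2}} \, du = \frac{\pi}{4 a^{3}}$.

Repeating — each differentiation of $1/(u^2+a^2)^j$ produces $-2ja/(u^2+a^2)^{j+1}$ — and dividing through by $-2ja$ at each step yields, after $3$ differentiations in total,
$$\int_{0}^{\infty} \frac{1}{\left(a^{2} + u^{2}\right)^{4}} \, du = \frac{5 \pi}{32 a^{7}}.$$

Setting $a = \frac{1}{2}$:
$$I = 20 \pi.$$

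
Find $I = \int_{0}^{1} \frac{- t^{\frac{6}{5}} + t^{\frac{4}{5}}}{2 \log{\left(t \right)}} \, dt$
$- \frac{\log{\left(11 \right)}}{2} + \log{\left(3 \right)}$

Consider the one-parameter family: let $I(a) = \int_{0}^{1} \frac{- t^{\frac{6}{5}} + t^{a}}{2 \log{\left(t \right)}} \, dt$.

Since $\dfrac{\partial}{\partial a}\,t^{a} = t^{a} \ln t$, the $\ln t$ in the denominator cancels and
$$\frac{dI}{da} = \int_{0}^{1} \frac{1}{2} t^{a} \, dt = \frac{1}{2} \left[\frac{t^{a+1}}{a+1}\right]_0^1 = \frac{1}{2 \left(a + 1\right)}.$$

Integrating with respect to $a$ gives $I(a) = \log{\left(\frac{\sqrt{55} \sqrt{a + 1}}{11} \right)} + C$.

At $a = \frac{6}{5}$ the integrand is identically $0$, so $I(\frac{6}{5}) = 0$. The closed form gives $0$, hence $C = 0$.

Setting $a = \frac{4}{5}$:
$$I = - \frac{\log{\left(11 \right)}}{2} + \log{\left(3 \right)}.$$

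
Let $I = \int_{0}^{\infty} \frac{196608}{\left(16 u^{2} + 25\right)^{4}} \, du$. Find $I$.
$\frac{1536 \pi}{15625}$

Start from the standard arctangent integral
$$J(a) = \int_{0}^{\infty} \frac{3}{a^{2} + u^{2}} \, du = \frac{3 \pi}{2 a}.$$

Differentiating under the integral sign with respect to $a$,
$$\frac{dJ}{da} = \int_{0}^{\infty} - \frac{6 a}{\left(a^{2} + u^{2}\right)^{2}} \, du = - \frac{3 \pi}{2 a^{2}},$$
so $\int_{0}^{\infty} \frac{3}{\left(a^{2} + u^{2}\right)^{2}} \, du = \frac{3 \pi}{4 a^{3}}$.

Repeating — each differentiation of $1/(u^2+a^2)^j$ produces $-2ja/(u^2+a^2)^{j+1}$ — and dividing through by $-2ja$ at each step yields, after $3$ differentiations in total,
$$\int_{0}^{\infty} \frac{3}{\left(a^{2} + u^{2}\right)^{4}} \, du = \frac{15 \pi}{32 a^{7}}.$$

Setting $a = \frac{5}{4}$:
$$I = \frac{1536 \pi}{15625}.$$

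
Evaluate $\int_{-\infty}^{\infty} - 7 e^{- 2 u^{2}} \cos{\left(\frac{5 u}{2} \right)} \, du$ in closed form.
$- \frac{7 \sqrt{2} \sqrt{\pi}}{2 e^{\frac{25}{32}}}$

Let $b$ denote the cosine frequency and define $I(b) = \int_{-\infty}^{\infty} - 7 e^{- 2 u^{2}} \cos{\left(b u \right)} \, du$.

Differentiating under the integral sign,
$$I'(b) = \int_{-\infty}^{\infty} 7 u e^{- 2 u^{2}} \sin{\left(b u \right)} \, du.$$

Integrate $\int_{-\infty}^{\infty} u \sin(b u)\, e^{- 2 u^{2}}\, du$ by parts with $w = \sin(b u)$ and $dv = u\, e^{- 2 u^{2}}\, du$, giving $v = - \frac{e^{- 2 u^{2}}}{4}$. The boundary term vanishes and
$$\int_{-\infty}^{\infty} u \sin(b u)\, e^{- 2 u^{2}}\, du = \frac{b}{4} \int_{-\infty}^{\infty} \cos(b u)\, e^{- 2 u^{2}}\, du,$$
so $I'(b) = - \frac{b}{4}\, I(b)$.

This is a separable first-order ODE; solving with the initial condition $I(0) = \int_{-\infty}^{\infty} - 7 e^{- 2 u^{2}}\,du = - \frac{7 \sqrt{2} \sqrt{\pi}}{2}$ gives
$$I(b) = - \frac{7 \sqrt{2} \sqrt{\pi} e^{- \frac{b^{2}}{8}}}{2}.$$

Setting $b = \frac{5}{2}$:
$$I = - \frac{7 \sqrt{2} \sqrt{\pi}}{2 e^{\frac{25}{32}}}.$$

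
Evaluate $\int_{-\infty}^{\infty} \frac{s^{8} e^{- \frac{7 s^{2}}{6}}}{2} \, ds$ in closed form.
$\frac{1215 \sqrt{42} \sqrt{\pi}}{4802}$

Begin with the known integral
$$J(a) = \int_{-\infty}^{\infty} \frac{e^{- a s^{2}}}{2} \, ds = \frac{\sqrt{\pi}}{2 \sqrt{a}}.$$

Differentiating under the integral sign brings down a factor of $(-s^2)$:
$$\frac{dJ}{da} = \int_{-\infty}^{\infty} - \frac{s^{2} e^{- a s^{2}}}{2} \, ds = - \frac{\sqrt{\pi}}{4 a^{\frac{3}{2}}}.$$

Repeating $4$ times in total — each differentiation brings down another $(-s^2)$ — gives
$$\frac{d^{4}J}{da^{4}} = \int_{-\infty}^{\infty} \frac{s^{8} e^{- a s^{2}}}{2} \, ds = \frac{105 \sqrt{\pi}}{32 a^{\frac{9}{2}}},$$
and the integrand here is exactly the target integrand, so $I = \frac{105 \sqrt{\pi}}{32 a^{\frac{9}{2}}}$.

Setting $a = \frac{7}{6}$:
$$I = \frac{1215 \sqrt{42} \sqrt{\pi}}{4802}.$$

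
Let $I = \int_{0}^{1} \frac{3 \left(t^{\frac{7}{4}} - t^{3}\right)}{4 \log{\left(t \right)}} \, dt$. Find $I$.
$\log{\left(\frac{11^{\frac{3}{4}}}{8} \right)}$

Replace the exponent $3$ by a parameter $a$: let $I(a) = \int_{0}^{1} \frac{3 \left(t^{\frac{7}{4}} - t^{a}\right)}{4 \log{\left(t \right)}} \, dt$.

Since $\dfrac{\partial}{\partial a}\,t^{a} = t^{a} \ln t$, the $\ln t$ in the denominator cancels and
$$\frac{dI}{da} = \int_{0}^{1} - \frac{3}{4} t^{a} \, dt = - \frac{3}{4} \left[\frac{t^{a+1}}{a+1}\right]_0^1 = - \frac{3}{4 a + 4}.$$

Integrating with respect to $a$ gives $I(a) = - \frac{3 \log{\left(a + 1 \right)}}{4} - \frac{3 \log{\left(2 \right)}}{2} + \frac{3 \log{\left(11 \right)}}{4} + C$.

At $a = \frac{7}{4}$ the integrand is identically $0$, so $I(\frac{7}{4}) = 0$. The closed form gives $0$, hence $C = 0$.

Setting $a = 3$:
$$I = \log{\left(\frac{11^{\frac{3}{4}}}{8} \right)}.$$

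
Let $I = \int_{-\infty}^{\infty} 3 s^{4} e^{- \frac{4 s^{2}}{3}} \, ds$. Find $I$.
$\frac{81 \sqrt{3} \sqrt{\pi}}{128}$

Consider the simpler parametrised integral
$$J(a) = \int_{-\infty}^{\infty} 3 e^{- a s^{2}} \, ds = \frac{3 \sqrt{\pi}}{\sqrt{a}}.$$

Differentiating under the integral sign brings down a factor of $(-s^2)$:
$$\frac{dJ}{da} = \int_{-\infty}^{\infty} - 3 s^{2} e^{- a s^{2}} \, ds = - \frac{3 \sqrt{\pi}}{2 a^{\frac{3}{2}}}.$$

Repeating twice in total — each differentiation brings down another $(-s^2)$ — gives
$$\frac{d^{2}J}{da^{2}} = \int_{-\infty}^{\infty} 3 s^{4} e^{- a s^{2}} \, ds = \frac{9 \sqrt{\pi}}{4 a^{\frac{5}{2}}},$$
and the integrand here is exactly the target integrand, so $I = \frac{9 \sqrt{\pi}}{4 a^{\frac{5}{2}}}$.

Setting $a = \frac{4}{3}$:
$$I = \frac{81 \sqrt{3} \sqrt{\pi}}{128}.$$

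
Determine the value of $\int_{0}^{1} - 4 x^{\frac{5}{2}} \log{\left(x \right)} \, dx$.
$\frac{16}{49}$

Start from the elementary integral
$$J(a) = \int_{0}^{1} - 4 x^{a} \, dx = - \frac{4}{a + 1}.$$

Differentiating under the integral sign brings down a factor of $\ln x$:
$$\frac{dJ}{da} = \int_{0}^{1} - 4 x^{a} \log{\left(x \right)} \, dx = \frac{4}{\left(a + 1\right)^{2}}.$$

The integral on the left is $I$, so $I = \frac{4}{\left(a + 1\right)^{2}}$.

Setting $a = \frac{5}{2}$:
$$I = \frac{16}{49}.$$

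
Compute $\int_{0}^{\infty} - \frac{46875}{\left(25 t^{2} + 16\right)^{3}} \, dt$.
$- \frac{28125 \pi}{16384}$

Recall the elementary integral
$$J(a) = \int_{0}^{\infty} - \frac{3}{a^{2} + t^{2}} \, dt = - \frac{3 \pi}{2 a}.$$

Differentiating under the integral sign with respect to $a$,
$$\frac{dJ}{da} = \int_{0}^{\infty} \frac{6 a}{\left(a^{2} + t^{2}\right)^{2}} \, dt = \frac{3 \pi}{2 a^{2}},$$
so $\int_{0}^{\infty} - \frac{3}{\left(a^{2} + t^{2}\right)^{2}} \, dt = - \frac{3 \pi}{4 a^{3}}$.

Repeating — each differentiation of $1/(t^2+a^2)^j$ produces $-2ja/(t^2+a^2)^{j+1}$ — and dividing through by $-2ja$ at each step yields, after $2$ differentiations in total,
$$\int_{0}^{\infty} - \frac{3}{\left(a^{2} + t^{2}\right)^{3}} \, dt = - \frac{9 \pi}{16 a^{5}}.$$

Setting $a = \frac{4}{5}$:
$$I = - \frac{28125 \pi}{16384}.$$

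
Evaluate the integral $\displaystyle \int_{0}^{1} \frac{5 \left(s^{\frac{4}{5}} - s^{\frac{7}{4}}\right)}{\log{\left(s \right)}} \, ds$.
$\log{\left(\frac{60466176}{503284375} \right)}$

Introduce a parameter $a$ in the exponent: let $I(a) = \int_{0}^{1} \frac{5 \left(- s^{\frac{7}{4}} + s^{a}\right)}{\log{\left(s \right)}} \, ds$.

Since $\dfrac{\partial}{\partial a}\,s^{a} = s^{a} \ln s$, the $\ln s$ in the denominator cancels and
$$\frac{dI}{da} = \int_{0}^{1} 5 s^{a} \, ds = 5 \left[\frac{s^{a+1}}{a+1}\right]_0^1 = \frac{5}{a + 1}.$$

Integrating with respect to $a$ gives $I(a) = \log{\left(\frac{1024 \left(a + 1\right)^{5}}{161051} \right)} + C$.

At $a = \frac{7}{4}$ the integrand is identically $0$, so $I(\frac{7}{4}) = 0$. The closed form gives $0$, hence $C = 0$.

Setting $a = \frac{4}{5}$:
$$I = \log{\left(\frac{60466176}{503284375} \right)}.$$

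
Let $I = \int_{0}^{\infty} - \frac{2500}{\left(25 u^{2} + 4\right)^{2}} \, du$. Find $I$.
$- \frac{125 \pi}{8}$

Begin with the known result
$$J(a) = \int_{0}^{\infty} - \frac{4}{a^{2} + u^{2}} \, du = - \frac{2 \pi}{a}.$$

Differentiating under the integral sign with respect to $a$,
$$\frac{dJ}{da} = \int_{0}^{\infty} \frac{8 a}{\left(a^{2} + u^{2}\right)^{2}} \, du = \frac{2 \pi}{a^{2}},$$
so $\int_{0}^{\infty} - \frac{4}{\left(a^{2} + u^{2}\right)^{2}} \, du = - \frac{\pi}{a^{3}}$.

Setting $a = \frac{2}{5}$:
$$I = - \frac{125 \pi}{8}.$$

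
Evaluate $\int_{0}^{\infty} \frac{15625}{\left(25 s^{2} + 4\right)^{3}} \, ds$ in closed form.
$\frac{9375 \pi}{512}$

Start from the standard arctangent integral
$$J(a) = \int_{0}^{\infty} \frac{1}{a^{2} + s^{2}} \, ds = \frac{\pi}{2 a}.$$

Differentiating under the integral sign with respect to $a$,
$$\frac{dJ}{da} = \int_{0}^{\infty} - \frac{2 a}{\left(a^{2} + s^{2}\right)^{2}} \, ds = - \frac{\pi}{2 a^{2}},$$
so $\int_{0}^{\infty} \frac{1}{\left(a^{2} + s^{2}\right)^{2}} \, ds = \frac{\pi}{4 a^{3}}$.

Repeating — each differentiation of $1/(s^2+a^2)^j$ produces $-2ja/(s^2+a^2)^{j+1}$ — and dividing through by $-2ja$ at each step yields, after $2$ differentiations in total,
$$\int_{0}^{\infty} \frac{1}{\left(a^{2} + s^{2}\right)^{3}} \, ds = \frac{3 \pi}{16 a^{5}}.$$

Setting $a = \frac{2}{5}$:
$$I = \frac{9375 \pi}{512}.$$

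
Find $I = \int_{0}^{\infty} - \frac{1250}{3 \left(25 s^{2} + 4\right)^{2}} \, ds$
$- \frac{125 \pi}{48}$

Recall the elementary integral
$$J(a) = \int_{0}^{\infty} - \frac{2}{3 \left(a^{2} + s^{2}\right)} \, ds = - \frac{\pi}{3 a}.$$

Differentiating under the integral sign with respect to $a$,
$$\frac{dJ}{da} = \int_{0}^{\infty} \frac{4 a}{3 \left(a^{2} + s^{2}\right)^{2}} \, ds = \frac{\pi}{3 a^{2}},$$
so $\int_{0}^{\infty} - \frac{2}{3 \left(a^{2} + s^{2}\right)^{2}} \, ds = - \frac{\pi}{6 a^{3}}$.

Setting $a = \frac{2}{5}$:
$$I = - \frac{125 \pi}{48}.$$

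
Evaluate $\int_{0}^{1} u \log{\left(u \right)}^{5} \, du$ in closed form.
$- \frac{15}{8}$

Start from the elementary integral
$$J(a) = \int_{0}^{1} u^{a} \, du = \frac{1}{a + 1}.$$

Differentiating under the integral sign brings down a factor of $\ln u$:
$$\frac{dJ}{da} = \int_{0}^{1} u^{a} \log{\left(u \right)} \, du = - \frac{1}{\left(a + 1\right)^{2}}.$$

Repeating $5$ times in total — each differentiation brings down another $\ln u$ — gives
$$\frac{d^{5}J}{da^{5}} = \int_{0}^{1} u^{a} \log{\left(u \right)}^{5} \, du = - \frac{120}{\left(a + 1\right)^{6}},$$
and the integrand here is exactly the target integrand, so $I = - \frac{120}{\left(a + 1\right)^{6}}$.

Setting $a = 1$:
$$I = - \frac{15}{8}.$$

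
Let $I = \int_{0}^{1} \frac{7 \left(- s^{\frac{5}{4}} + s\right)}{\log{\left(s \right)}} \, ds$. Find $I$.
$\log{\left(\frac{2097152}{4782969} \right)}$

Consider the one-parameter family: let $I(a) = \int_{0}^{1} \frac{7 \left(s - s^{a}\right)}{\log{\left(s \right)}} \, ds$.

Since $\dfrac{\partial}{\partial a}\,s^{a} = s^{a} \ln s$, the $\ln s$ in the denominator cancels and
$$\frac{dI}{da} = \int_{0}^{1} -7 s^{a} \, ds = -7 \left[\frac{s^{a+1}}{a+1}\right]_0^1 = - \frac{7}{a + 1}.$$

Integrating with respect to $a$ gives $I(a) = \log{\left(\frac{128}{\left(a + 1\right)^{7}} \right)} + C$.

At $a = 1$ the integrand is identically $0$, so $I(1) = 0$. The closed form gives $0$, hence $C = 0$.

Setting $a = \frac{5}{4}$:
$$I = \log{\left(\frac{2097152}{4782969} \right)}.$$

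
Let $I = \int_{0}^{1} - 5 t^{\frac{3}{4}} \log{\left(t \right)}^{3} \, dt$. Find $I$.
$\frac{7680}{2401}$

Consider the simpler parametrised integral
$$J(a) = \int_{0}^{1} - 5 t^{a} \, dt = - \frac{5}{a + 1}.$$

Differentiating under the integral sign brings down a factor of $\ln t$:
$$\frac{dJ}{da} = \int_{0}^{1} - 5 t^{a} \log{\left(t \right)} \, dt = \frac{5}{\left(a + 1\right)^{2}}.$$

Repeating $3$ times in total — each differentiation brings down another $\ln t$ — gives
$$\frac{d^{3}J}{da^{3}} = \int_{0}^{1} - 5 t^{a} \log{\left(t \right)}^{3} \, dt = \frac{30}{\left(a + 1\right)^{4}},$$
and the integrand here is exactly the target integrand, so $I = \frac{30}{\left(a + 1\right)^{4}}$.

Setting $a = \frac{3}{4}$:
$$I = \frac{7680}{2401}.$$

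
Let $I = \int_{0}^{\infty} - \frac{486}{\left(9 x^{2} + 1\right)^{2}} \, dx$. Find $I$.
$- \frac{81 \pi}{2}$

Recall the elementary integral
$$J(a) = \int_{0}^{\infty} - \frac{6}{a^{2} + x^{2}} \, dx = - \frac{3 \pi}{a}.$$

Differentiating under the integral sign with respect to $a$,
$$\frac{dJ}{da} = \int_{0}^{\infty} \frac{12 a}{\left(a^{2} + x^{2}\right)^{2}} \, dx = \frac{3 \pi}{a^{2}},$$
so $\int_{0}^{\infty} - \frac{6}{\left(a^{2} + x^{2}\right)^{2}} \, dx = - \frac{3 \pi}{2 a^{3}}$.

Setting $a = \frac{1}{3}$:
$$I = - \frac{81 \pi}{2}.$$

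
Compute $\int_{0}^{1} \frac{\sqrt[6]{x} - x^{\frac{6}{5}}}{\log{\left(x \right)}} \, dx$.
$\log{\left(\frac{35}{66} \right)}$

Consider the one-parameter family: let $I(a) = \int_{0}^{1} \frac{- x^{\frac{6}{5}} + x^{a}}{\log{\left(x \right)}} \, dx$.

Since $\dfrac{\partial}{\partial a}\,x^{a} = x^{a} \ln x$, the $\ln x$ in the denominator cancels and
$$\frac{dI}{da} = \int_{0}^{1} x^{a} \, dx = \left[\frac{x^{a+1}}{a+1}\right]_0^1 = \frac{1}{a + 1}.$$

Integrating with respect to $a$ gives $I(a) = \log{\left(\frac{5 a}{11} + \frac{5}{11} \right)} + C$.

At $a = \frac{6}{5}$ the integrand is identically $0$, so $I(\frac{6}{5}) = 0$. The closed form gives $0$, hence $C = 0$.

Setting $a = \frac{1}{6}$:
$$I = \log{\left(\frac{35}{66} \right)}.$$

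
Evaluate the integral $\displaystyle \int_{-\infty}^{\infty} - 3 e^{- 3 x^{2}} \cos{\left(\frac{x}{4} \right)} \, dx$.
$- \frac{\sqrt{3} \sqrt{\pi}}{e^{\frac{1}{192}}}$

Treat the cosine frequency as a parameter and define $I(b) = \int_{-\infty}^{\infty} - 3 e^{- 3 x^{2}} \cos{\left(b x \right)} \, dx$.

Differentiating under the integral sign,
$$I'(b) = \int_{-\infty}^{\infty} 3 x e^{- 3 x^{2}} \sin{\left(b x \right)} \, dx.$$

Integrate $\int_{-\infty}^{\infty} x \sin(b x)\, e^{- 3 x^{2}}\, dx$ by parts with $u = \sin(b x)$ and $dv = x\, e^{- 3 x^{2}}\, dx$, giving $v = - \frac{e^{- 3 x^{2}}}{6}$. The boundary term vanishes and
$$\int_{-\infty}^{\infty} x \sin(b x)\, e^{- 3 x^{2}}\, dx = \frac{b}{6} \int_{-\infty}^{\infty} \cos(b x)\, e^{- 3 x^{2}}\, dx,$$
so $I'(b) = - \frac{b}{6}\, I(b)$.

This is a separable first-order ODE; solving with the initial condition $I(0) = \int_{-\infty}^{\infty} - 3 e^{- 3 x^{2}}\,dx = - \sqrt{3} \sqrt{\pi}$ gives
$$I(b) = - \sqrt{3} \sqrt{\pi} e^{- \frac{b^{2}}{12}}.$$

Setting $b = \frac{1}{4}$:
$$I = - \frac{\sqrt{3} \sqrt{\pi}}{e^{\frac{1}{192}}}.$$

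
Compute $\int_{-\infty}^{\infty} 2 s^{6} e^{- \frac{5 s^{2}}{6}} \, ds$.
$\frac{162 \sqrt{30} \sqrt{\pi}}{125}$

Consider the simpler parametrised integral
$$J(a) = \int_{-\infty}^{\infty} 2 e^{- a s^{2}} \, ds = \frac{2 \sqrt{\pi}}{\sqrt{a}}.$$

Differentiating under the integral sign brings down a factor of $(-s^2)$:
$$\frac{dJ}{da} = \int_{-\infty}^{\infty} - 2 s^{2} e^{- a s^{2}} \, ds = - \frac{\sqrt{\pi}}{a^{\frac{3}{2}}}.$$

Repeating $3$ times in total — each differentiation brings down another $(-s^2)$ — gives
$$\frac{d^{3}J}{da^{3}} = \int_{-\infty}^{\infty} - 2 s^{6} e^{- a s^{2}} \, ds = - \frac{15 \sqrt{\pi}}{4 a^{\frac{7}{2}}},$$
and the integrand here is $(-1)^{3}$ times the target integrand, so $I = (-1)^{3}\,\frac{d^{3}J}{da^{3}} = \frac{15 \sqrt{\pi}}{4 a^{\frac{7}{2}}}$.

Setting $a = \frac{5}{6}$:
$$I = \frac{162 \sqrt{30} \sqrt{\pi}}{125}.$$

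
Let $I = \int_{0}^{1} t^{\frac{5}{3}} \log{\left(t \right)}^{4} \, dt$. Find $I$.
$\frac{729}{4096}$

Consider the simpler parametrised integral
$$J(a) = \int_{0}^{1} t^{a} \, dt = \frac{1}{a + 1}.$$

Differentiating under the integral sign brings down a factor of $\ln t$:
$$\frac{dJ}{da} = \int_{0}^{1} t^{a} \log{\left(t \right)} \, dt = - \frac{1}{\left(a + 1\right)^{2}}.$$

Repeating $4$ times in total — each differentiation brings down another $\ln t$ — gives
$$\frac{d^{4}J}{da^{4}} = \int_{0}^{1} t^{a} \log{\left(t \right)}^{4} \, dt = \frac{24}{\left(a + 1\right)^{5}},$$
and the integrand here is exactly the target integrand, so $I = \frac{24}{\left(a + 1\right)^{5}}$.

Setting $a = \frac{5}{3}$:
$$I = \frac{729}{4096}.$$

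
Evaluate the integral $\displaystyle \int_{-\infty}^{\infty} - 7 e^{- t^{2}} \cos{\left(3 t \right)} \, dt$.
$- \frac{7 \sqrt{\pi}}{e^{\frac{9}{4}}}$

Let $b$ denote the cosine frequency and define $I(b) = \int_{-\infty}^{\infty} - 7 e^{- t^{2}} \cos{\left(b t \right)} \, dt$.

Differentiating under the integral sign,
$$I'(b) = \int_{-\infty}^{\infty} 7 t e^{- t^{2}} \sin{\left(b t \right)} \, dt.$$

Integrate $\int_{-\infty}^{\infty} t \sin(b t)\, e^{- t^{2}}\, dt$ by parts with $u = \sin(b t)$ and $dv = t\, e^{- t^{2}}\, dt$, giving $v = - \frac{e^{- t^{2}}}{2}$. The boundary term vanishes and
$$\int_{-\infty}^{\infty} t \sin(b t)\, e^{- t^{2}}\, dt = \frac{b}{2} \int_{-\infty}^{\infty} \cos(b t)\, e^{- t^{2}}\, dt,$$
so $I'(b) = - \frac{b}{2}\, I(b)$.

This is a separable first-order ODE; solving with the initial condition $I(0) = \int_{-\infty}^{\infty} - 7 e^{- t^{2}}\,dt = - 7 \sqrt{\pi}$ gives
$$I(b) = - 7 \sqrt{\pi} e^{- \frac{b^{2}}{4}}.$$

Setting $b = 3$:
$$I = - \frac{7 \sqrt{\pi}}{e^{\frac{9}{4}}}.$$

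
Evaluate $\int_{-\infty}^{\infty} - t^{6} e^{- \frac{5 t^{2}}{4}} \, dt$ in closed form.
$- \frac{48 \sqrt{5} \sqrt{\pi}}{125}$

Start from the elementary integral
$$J(a) = \int_{-\infty}^{\infty} - e^{- a t^{2}} \, dt = - \frac{\sqrt{\pi}}{\sqrt{a}}.$$

Differentiating under the integral sign brings down a factor of $(-t^2)$:
$$\frac{dJ}{da} = \int_{-\infty}^{\infty} t^{2} e^{- a t^{2}} \, dt = \frac{\sqrt{\pi}}{2 a^{\frac{3}{2}}}.$$

Repeating $3$ times in total — each differentiation brings down another $(-t^2)$ — gives
$$\frac{d^{3}J}{da^{3}} = \int_{-\infty}^{\infty} t^{6} e^{- a t^{2}} \, dt = \frac{15 \sqrt{\pi}}{8 a^{\frac{7}{2}}},$$
and the integrand here is $(-1)^{3}$ times the target integrand, so $I = (-1)^{3}\,\frac{d^{3}J}{da^{3}} = - \frac{15 \sqrt{\pi}}{8 a^{\frac{7}{2}}}$.

Setting $a = \frac{5}{4}$:
$$I = - \frac{48 \sqrt{5} \sqrt{\pi}}{125}.$$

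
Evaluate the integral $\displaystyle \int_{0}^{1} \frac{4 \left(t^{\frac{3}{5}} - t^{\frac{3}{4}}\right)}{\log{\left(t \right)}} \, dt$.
$\log{\left(\frac{1048576}{1500625} \right)}$

Consider the one-parameter family: let $I(a) = \int_{0}^{1} \frac{4 \left(- t^{\frac{3}{4}} + t^{a}\right)}{\log{\left(t \right)}} \, dt$.

Since $\dfrac{\partial}{\partial a}\,t^{a} = t^{a} \ln t$, the $\ln t$ in the denominator cancels and
$$\frac{dI}{da} = \int_{0}^{1} 4 t^{a} \, dt = 4 \left[\frac{t^{a+1}}{a+1}\right]_0^1 = \frac{4}{a + 1}.$$

Integrating with respect to $a$ gives $I(a) = \log{\left(\frac{256 \left(a + 1\right)^{4}}{2401} \right)} + C$.

At $a = \frac{3}{4}$ the integrand is identically $0$, so $I(\frac{3}{4}) = 0$. The closed form gives $0$, hence $C = 0$.

Setting $a = \frac{3}{5}$:
$$I = \log{\left(\frac{1048576}{1500625} \right)}.$$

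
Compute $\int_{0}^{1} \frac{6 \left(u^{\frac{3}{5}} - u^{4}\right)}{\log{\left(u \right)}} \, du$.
$- \log{\left(\frac{244140625}{262144} \right)}$

Replace the exponent $4$ by a parameter $a$: let $I(a) = \int_{0}^{1} \frac{6 \left(u^{\frac{3}{5}} - u^{a}\right)}{\log{\left(u \right)}} \, du$.

Since $\dfrac{\partial}{\partial a}\,u^{a} = u^{a} \ln u$, the $\ln u$ in the denominator cancels and
$$\frac{dI}{da} = \int_{0}^{1} -6 u^{a} \, du = -6 \left[\frac{u^{a+1}}{a+1}\right]_0^1 = - \frac{6}{a + 1}.$$

Integrating with respect to $a$ gives $I(a) = - \log{\left(\frac{15625 \left(a + 1\right)^{6}}{262144} \right)} + C$.

At $a = \frac{3}{5}$ the integrand is identically $0$, so $I(\frac{3}{5}) = 0$. The closed form gives $0$, hence $C = 0$.

Setting $a = 4$:
$$I = - \log{\left(\frac{244140625}{262144} \right)}.$$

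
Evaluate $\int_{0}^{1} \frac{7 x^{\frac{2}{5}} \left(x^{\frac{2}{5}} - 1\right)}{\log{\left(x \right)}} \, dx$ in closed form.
$\log{\left(\frac{4782969}{823543} \right)}$

Introduce a parameter $a$ in the exponent: let $I(a) = \int_{0}^{1} \frac{7 \left(- x^{\frac{2}{5}} + x^{a}\right)}{\log{\left(x \right)}} \, dx$.

Since $\dfrac{\partial}{\partial a}\,x^{a} = x^{a} \ln x$, the $\ln x$ in the denominator cancels and
$$\frac{dI}{da} = \int_{0}^{1} 7 x^{a} \, dx = 7 \left[\frac{x^{a+1}}{a+1}\right]_0^1 = \frac{7}{a + 1}.$$

Integrating with respect to $a$ gives $I(a) = \log{\left(\frac{78125 \left(a + 1\right)^{7}}{823543} \right)} + C$.

At $a = \frac{2}{5}$ the integrand is identically $0$, so $I(\frac{2}{5}) = 0$. The closed form gives $0$, hence $C = 0$.

Setting $a = \frac{4}{5}$:
$$I = \log{\left(\frac{4782969}{823543} \right)}.$$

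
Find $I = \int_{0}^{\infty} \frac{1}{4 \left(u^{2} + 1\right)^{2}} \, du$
$\frac{\pi}{16}$

Recall the elementary integral
$$J(a) = \int_{0}^{\infty} \frac{1}{4 \left(a^{2} + u^{2}\right)} \, du = \frac{\pi}{8 a}.$$

Differentiating under the integral sign with respect to $a$,
$$\frac{dJ}{da} = \int_{0}^{\infty} - \frac{a}{2 \left(a^{2} + u^{2}\right)^{2}} \, du = - \frac{\pi}{8 a^{2}},$$
so $\int_{0}^{\infty} \frac{1}{4 \left(a^{2} + u^{2}\right)^{2}} \, du = \frac{\pi}{16 a^{3}}$.

Setting $a = 1$:
$$I = \frac{\pi}{16}.$$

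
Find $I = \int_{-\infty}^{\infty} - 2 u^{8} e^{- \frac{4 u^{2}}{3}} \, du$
$- \frac{8505 \sqrt{3} \sqrt{\pi}}{4096}$

Begin with the known integral
$$J(a) = \int_{-\infty}^{\infty} - 2 e^{- a u^{2}} \, du = - \frac{2 \sqrt{\pi}}{\sqrt{a}}.$$

Differentiating under the integral sign brings down a factor of $(-u^2)$:
$$\frac{dJ}{da} = \int_{-\infty}^{\infty} 2 u^{2} e^{- a u^{2}} \, du = \frac{\sqrt{\pi}}{a^{\frac{3}{2}}}.$$

Repeating $4$ times in total — each differentiation brings down another $(-u^2)$ — gives
$$\frac{d^{4}J}{da^{4}} = \int_{-\infty}^{\infty} - 2 u^{8} e^{- a u^{2}} \, du = - \frac{105 \sqrt{\pi}}{8 a^{\frac{9}{2}}},$$
and the integrand here is exactly the target integrand, so $I = - \frac{105 \sqrt{\pi}}{8 a^{\frac{9}{2}}}$.

Setting $a = \frac{4}{3}$:
$$I = - \frac{8505 \sqrt{3} \sqrt{\pi}}{4096}.$$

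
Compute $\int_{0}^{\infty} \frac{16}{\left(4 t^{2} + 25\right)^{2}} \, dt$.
$\frac{2 \pi}{125}$

Start from the standard arctangent integral
$$J(a) = \int_{0}^{\infty} \frac{1}{a^{2} + t^{2}} \, dt = \frac{\pi}{2 a}.$$

Differentiating under the integral sign with respect to $a$,
$$\frac{dJ}{da} = \int_{0}^{\infty} - \frac{2 a}{\left(a^{2} + t^{2}\right)^{2}} \, dt = - \frac{\pi}{2 a^{2}},$$
so $\int_{0}^{\infty} \frac{1}{\left(a^{2} + t^{2}\right)^{2}} \, dt = \frac{\pi}{4 a^{3}}$.

Setting $a = \frac{5}{2}$:
$$I = \frac{2 \pi}{125}.$$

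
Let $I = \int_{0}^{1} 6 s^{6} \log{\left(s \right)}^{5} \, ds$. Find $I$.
$- \frac{720}{117649}$

Begin with the known integral
$$J(a) = \int_{0}^{1} 6 s^{a} \, ds = \frac{6}{a + 1}.$$

Differentiating under the integral sign brings down a factor of $\ln s$:
$$\frac{dJ}{da} = \int_{0}^{1} 6 s^{a} \log{\left(s \right)} \, ds = - \frac{6}{\left(a + 1\right)^{2}}.$$

Repeating $5$ times in total — each differentiation brings down another $\ln s$ — gives
$$\frac{d^{5}J}{da^{5}} = \int_{0}^{1} 6 s^{a} \log{\left(s \right)}^{5} \, ds = - \frac{720}{\left(a + 1\right)^{6}},$$
and the integrand here is exactly the target integrand, so $I = - \frac{720}{\left(a + 1\right)^{6}}$.

Setting $a = 6$:
$$I = - \frac{720}{117649}.$$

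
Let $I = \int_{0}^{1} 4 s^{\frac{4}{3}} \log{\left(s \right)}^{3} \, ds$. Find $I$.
$- \frac{1944}{2401}$

Start from the elementary integral
$$J(a) = \int_{0}^{1} 4 s^{a} \, ds = \frac{4}{a + 1}.$$

Differentiating under the integral sign brings down a factor of $\ln s$:
$$\frac{dJ}{da} = \int_{0}^{1} 4 s^{a} \log{\left(s \right)} \, ds = - \frac{4}{\left(a + 1\right)^{2}}.$$

Repeating $3$ times in total — each differentiation brings down another $\ln s$ — gives
$$\frac{d^{3}J}{da^{3}} = \int_{0}^{1} 4 s^{a} \log{\left(s \right)}^{3} \, ds = - \frac{24}{\left(a + 1\right)^{4}},$$
and the integrand here is exactly the target integrand, so $I = - \frac{24}{\left(a + 1\right)^{4}}$.

Setting $a = \frac{4}{3}$:
$$I = - \frac{1944}{2401}.$$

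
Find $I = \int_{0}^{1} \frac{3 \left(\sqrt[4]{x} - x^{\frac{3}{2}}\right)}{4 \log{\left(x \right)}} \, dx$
$- \frac{3 \log{\left(2 \right)}}{4}$

Replace the exponent $\frac{3}{2}$ by a parameter $a$: let $I(a) = \int_{0}^{1} \frac{3 \left(\sqrt[4]{x} - x^{a}\right)}{4 \log{\left(x \right)}} \, dx$.

Since $\dfrac{\partial}{\partial a}\,x^{a} = x^{a} \ln x$, the $\ln x$ in the denominator cancels and
$$\frac{dI}{da} = \int_{0}^{1} - \frac{3}{4} x^{a} \, dx = - \frac{3}{4} \left[\frac{x^{a+1}}{a+1}\right]_0^1 = - \frac{3}{4 a + 4}.$$

Integrating with respect to $a$ gives $I(a) = - \frac{3 \log{\left(a + 1 \right)}}{4} - \frac{3 \log{\left(2 \right)}}{2} + \frac{3 \log{\left(5 \right)}}{4} + C$.

At $a = \frac{1}{4}$ the integrand is identically $0$, so $I(\frac{1}{4}) = 0$. The closed form gives $0$, hence $C = 0$.

Setting $a = \frac{3}{2}$:
$$I = - \frac{3 \log{\left(2 \right)}}{4}.$$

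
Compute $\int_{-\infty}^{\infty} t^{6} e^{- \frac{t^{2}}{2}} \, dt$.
$15 \sqrt{2} \sqrt{\pi}$

Start from the elementary integral
$$J(a) = \int_{-\infty}^{\infty} e^{- a t^{2}} \, dt = \frac{\sqrt{\pi}}{\sqrt{a}}.$$

Differentiating under the integral sign brings down a factor of $(-t^2)$:
$$\frac{dJ}{da} = \int_{-\infty}^{\infty} - t^{2} e^{- a t^{2}} \, dt = - \frac{\sqrt{\pi}}{2 a^{\frac{3}{2}}}.$$

Repeating $3$ times in total — each differentiation brings down another $(-t^2)$ — gives
$$\frac{d^{3}J}{da^{3}} = \int_{-\infty}^{\infty} - t^{6} e^{- a t^{2}} \, dt = - \frac{15 \sqrt{\pi}}{8 a^{\frac{7}{2}}},$$
and the integrand here is $(-1)^{3}$ times the target integrand, so $I = (-1)^{3}\,\frac{d^{3}J}{da^{3}} = \frac{15 \sqrt{\pi}}{8 a^{\frac{7}{2}}}$.

Setting $a = \frac{1}{2}$:
$$I = 15 \sqrt{2} \sqrt{\pi}.$$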